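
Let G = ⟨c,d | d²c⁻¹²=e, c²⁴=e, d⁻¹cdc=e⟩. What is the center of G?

An element z ∈ Z(G) iff z commutes with every generator.
For example c¹² is central: (c¹²)·c = c¹³ = c·(c¹²); (c¹²)·d = d⁻¹ = d·(c¹²).
Whereas c ∉ Z(G) since c·d = cd ≠ c¹¹d⁻¹ = d·c.
Checking each of the 48 elements this way gives Z(G) = {e, c¹²}, of order 2.

Answer: {e, c¹²}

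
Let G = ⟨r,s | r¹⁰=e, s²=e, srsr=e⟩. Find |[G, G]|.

G' = [G, G] is generated by all commutators. The generator-pair commutators are: [r, s] = r².
The subgroup they normally generate is {e, r², r⁴, r⁶, r⁸}, of order 5.
Check: |G/G'| = 20/5 = 4 is the order of the abelianisation.

Answer: 5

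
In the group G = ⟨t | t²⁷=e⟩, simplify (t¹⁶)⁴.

Compute successive powers of (t¹⁶), reducing at each step:
  (t¹⁶)²: (t¹⁶) · t¹⁶ = t⁵
  (t¹⁶)³: (t⁵) · t¹⁶ = t²¹
  (t¹⁶)⁴: (t²¹) · t¹⁶ = t¹⁰

Answer: t¹⁰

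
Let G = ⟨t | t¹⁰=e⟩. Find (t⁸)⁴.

Compute successive powers of (t⁸), reducing at each step:
  (t⁸)²: (t⁸) · t⁸ = t⁶
  (t⁸)³: (t⁶) · t⁸ = t⁴
  (t⁸)⁴: (t⁴) · t⁸ = t²

Answer: t²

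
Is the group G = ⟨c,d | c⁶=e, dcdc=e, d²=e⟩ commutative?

c·d = cd but d·c = c⁵d, so c·d ≠ d·c and G is not abelian.

Answer: No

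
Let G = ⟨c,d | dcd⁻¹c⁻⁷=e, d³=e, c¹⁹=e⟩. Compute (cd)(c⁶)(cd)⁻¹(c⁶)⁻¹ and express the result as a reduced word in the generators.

[(cd), (c⁶)] = (cd)·(c⁶)·(cd)⁻¹·(c⁶)⁻¹.
  (cd) · (c⁶) = c⁵d
  (c⁵d) · (c⁸d²) = c⁴
  (c⁴) · (c¹³) = c¹⁷

Answer: c¹⁷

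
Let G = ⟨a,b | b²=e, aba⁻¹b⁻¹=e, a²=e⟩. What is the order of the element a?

Compute successive powers until reaching e:
  a¹ = a, a² = e.
The smallest positive k with aᵏ = e is 2.

Answer: 2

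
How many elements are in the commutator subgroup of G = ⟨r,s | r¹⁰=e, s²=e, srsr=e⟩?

G' = [G, G] is generated by all commutators. The generator-pair commutators are: [r, s] = r².
The subgroup they normally generate is {e, r², r⁴, r⁶, r⁸}, of order 5.
Check: |G/G'| = 20/5 = 4 is the order of the abelianisation.

Answer: 5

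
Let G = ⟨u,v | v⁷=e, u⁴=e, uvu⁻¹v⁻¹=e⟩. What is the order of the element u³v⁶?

Compute successive powers until reaching e:
  (u³v⁶)¹ = u³v⁶, (u³v⁶)² = u²v⁵, (u³v⁶)³ = uv⁴, (u³v⁶)⁴ = v³, (u³v⁶)⁵ = u³v², (u³v⁶)⁶ = u²v, (u³v⁶)⁷ = u, (u³v⁶)⁸ = v⁶, (u³v⁶)⁹ = u³v⁵, (u³v⁶)¹⁰ = u²v⁴, (u³v⁶)¹¹ = uv³, (u³v⁶)¹² = v², (u³v⁶)¹³ = u³v, (u³v⁶)¹⁴ = u², (u³v⁶)¹⁵ = uv⁶, (u³v⁶)¹⁶ = v⁵, (u³v⁶)¹⁷ = u³v⁴, (u³v⁶)¹⁸ = u²v³, (u³v⁶)¹⁹ = uv², (u³v⁶)²⁰ = v, (u³v⁶)²¹ = u³, (u³v⁶)²² = u²v⁶, (u³v⁶)²³ = uv⁵, (u³v⁶)²⁴ = v⁴, (u³v⁶)²⁵ = u³v³, (u³v⁶)²⁶ = u²v², (u³v⁶)²⁷ = uv, (u³v⁶)²⁸ = e.
The smallest positive k with (u³v⁶)ᵏ = e is 28.

Answer: 28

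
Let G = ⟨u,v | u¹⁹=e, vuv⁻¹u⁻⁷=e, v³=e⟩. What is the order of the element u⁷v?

Compute successive powers until reaching e:
  (u⁷v)¹ = u⁷v, (u⁷v)² = u¹⁸v², (u⁷v)³ = e.
The smallest positive k with (u⁷v)ᵏ = e is 3.

Answer: 3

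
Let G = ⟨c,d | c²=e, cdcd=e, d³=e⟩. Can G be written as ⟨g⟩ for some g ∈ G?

Every cyclic group is abelian. But c·d = cd while d·c = cd², so c·d ≠ d·c and G is not abelian. Hence G is not cyclic.

Answer: No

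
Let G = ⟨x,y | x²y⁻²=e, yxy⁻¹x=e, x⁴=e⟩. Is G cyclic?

Every cyclic group is abelian. But x·y = xy while y·x = xy⁻¹, so x·y ≠ y·x and G is not abelian. Hence G is not cyclic.

Answer: No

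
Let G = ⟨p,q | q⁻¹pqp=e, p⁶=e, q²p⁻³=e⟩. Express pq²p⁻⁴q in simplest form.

Multiply left to right, reducing at each step:
  p · q² = p⁴
  (p⁴) · p⁻⁴ = e
  e · q = q

Answer: q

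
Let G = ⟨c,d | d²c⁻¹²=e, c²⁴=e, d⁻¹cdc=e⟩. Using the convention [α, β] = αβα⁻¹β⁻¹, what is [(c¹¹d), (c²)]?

[(c¹¹d), (c²)] = (c¹¹d)·(c²)·(c¹¹d)⁻¹·(c²)⁻¹.
  (c¹¹d) · (c²) = c⁹d
  (c⁹d) · (c¹¹d⁻¹) = c²²
  (c²²) · (c²²) = c²⁰

Answer: c²⁰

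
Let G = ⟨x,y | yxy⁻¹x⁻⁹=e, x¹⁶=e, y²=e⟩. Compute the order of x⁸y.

Compute successive powers until reaching e:
  (x⁸y)¹ = x⁸y, (x⁸y)² = e.
The smallest positive k with (x⁸y)ᵏ = e is 2.

Answer: 2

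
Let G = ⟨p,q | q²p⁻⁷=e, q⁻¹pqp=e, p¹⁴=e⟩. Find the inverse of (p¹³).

The order of (p¹³) is 14 (smallest k with (p¹³)ᵏ = e), so (p¹³)⁻¹ = (p¹³)¹³ = p.
Check: (p¹³) · p → (p¹³) · p = e, giving e as required.

Answer: p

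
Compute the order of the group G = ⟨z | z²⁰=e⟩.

G is generated by a single element, so G is cyclic. The relator gives z²⁰ = e and no smaller power is forced to be e, so the 20 powers {e, z, z², z³, z⁴, z⁵, z⁶, z⁷, z⁸, z⁹, z¹², z¹³, z¹¹, z¹⁰, z¹⁴, z¹⁵, z¹⁶, z¹⁷, z¹⁸, z¹⁹} are distinct. Hence |G| = 20.

Answer: 20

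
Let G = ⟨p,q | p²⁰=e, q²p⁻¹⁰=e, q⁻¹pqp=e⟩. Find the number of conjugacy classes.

The conjugacy classes (representative and size) are:
  [e] (size 1), [p] (size 2), [p²] (size 2), [p³] (size 2), [p⁴] (size 2), [p⁵] (size 2), [p¹⁴] (size 2), [p⁷] (size 2), [p⁸] (size 2), [p¹¹] (size 2), [p¹⁰] (size 1), [p²q⁻¹] (size 10), [p⁹q] (size 10).
Class equation: 1 + 2 + 2 + 2 + 2 + 2 + 2 + 2 + 2 + 2 + 1 + 10 + 10 = 40 = |G|. So G has 13 conjugacy classes.

Answer: 13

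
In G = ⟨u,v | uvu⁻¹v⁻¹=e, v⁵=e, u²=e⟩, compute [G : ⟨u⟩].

First find ord(u) by computing successive powers:
  u¹ = u, u² = e.
So |⟨u⟩| = ord(u) = 2. With |G| = 10, by Lagrange [G : ⟨u⟩] = 10/2 = 5.

Answer: 5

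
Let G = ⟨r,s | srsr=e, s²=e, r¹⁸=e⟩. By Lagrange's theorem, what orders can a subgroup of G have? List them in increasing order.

|G| = 36 = 2² · 3². By Lagrange's theorem the order of any subgroup divides 36; the divisors of 36 are 1, 2, 3, 4, 6, 9, 12, 18, 36.

Answer: 1, 2, 3, 4, 6, 9, 12, 18, 36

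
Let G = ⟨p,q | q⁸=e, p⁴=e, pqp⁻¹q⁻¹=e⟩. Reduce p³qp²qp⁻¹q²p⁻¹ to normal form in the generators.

Multiply left to right, reducing at each step:
  (p³) · q = p³q
  (p³q) · p² = pq
  (pq) · q = pq²
  (pq²) · p⁻¹ = q²
  (q²) · q² = q⁴
  (q⁴) · p⁻¹ = p³q⁴

Answer: p³q⁴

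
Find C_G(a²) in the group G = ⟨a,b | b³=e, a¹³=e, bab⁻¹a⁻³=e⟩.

⟨a²⟩ ⊆ C_G(a²) since powers of a² commute with a²; so |C_G(a²)| ≥ |⟨a²⟩| = 13.
By orbit–stabilizer, |C_G(a²)| = |G| / |conj. class of a²| = 39 / 3 = 13.
The 13 elements commuting with a² are {e, a, a², a³, a⁴, a⁵, a⁶, a⁷, a⁸, a⁹, a¹⁰, a¹¹, a¹²}.

Answer: {e, a, a², a³, a⁴, a⁵, a⁶, a⁷, a⁸, a⁹, a¹⁰, a¹¹, a¹²}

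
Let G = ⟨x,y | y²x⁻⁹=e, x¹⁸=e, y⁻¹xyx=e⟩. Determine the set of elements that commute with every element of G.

An element z ∈ Z(G) iff z commutes with every generator.
For example x⁹ is central: (x⁹)·x = x¹⁰ = x·(x⁹); (x⁹)·y = y⁻¹ = y·(x⁹).
Whereas x ∉ Z(G) since x·y = xy ≠ x⁸y⁻¹ = y·x.
Checking each of the 36 elements this way gives Z(G) = {e, x⁹}, of order 2.

Answer: {e, x⁹}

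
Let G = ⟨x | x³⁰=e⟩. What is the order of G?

G is generated by a single element, so G is cyclic. The relator gives x³⁰ = e and no smaller power is forced to be e, so the 30 powers {e, x, x², x³, x⁴, x⁵, x⁶, x⁷, x⁸, x⁹, x²², x²³, x²¹, x²⁰, x²⁴, x²⁵, x²⁶, x²⁷, x²⁸, x²⁹, x¹², x¹³, x¹¹, x¹⁰, x¹⁴, x¹⁵, x¹⁶, x¹⁷, x¹⁸, x¹⁹} are distinct. Hence |G| = 30.

Answer: 30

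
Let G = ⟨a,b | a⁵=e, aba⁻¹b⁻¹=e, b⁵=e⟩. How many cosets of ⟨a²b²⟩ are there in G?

First find ord(a²b²) by computing successive powers:
  (a²b²)¹ = a²b², (a²b²)² = a⁴b⁴, (a²b²)³ = ab, (a²b²)⁴ = a³b³, (a²b²)⁵ = e.
So |⟨a²b²⟩| = ord(a²b²) = 5. With |G| = 25, by Lagrange [G : ⟨a²b²⟩] = 25/5 = 5.

Answer: 5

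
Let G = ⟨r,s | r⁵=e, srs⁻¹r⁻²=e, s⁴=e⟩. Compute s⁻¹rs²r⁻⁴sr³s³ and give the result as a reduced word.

Multiply left to right, reducing at each step:
  (s³) · r = r³s³
  (r³s³) · s² = r³s
  (r³s) · r⁻⁴ = s
  s · s = s²
  (s²) · r³ = r²s²
  (r²s²) · s³ = r²s

Answer: r²s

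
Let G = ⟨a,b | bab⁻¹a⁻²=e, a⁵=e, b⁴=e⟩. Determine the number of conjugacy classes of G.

The conjugacy classes (representative and size) are:
  [e] (size 1), [a⁴] (size 4), [a²b] (size 5), [b²] (size 5), [a³b³] (size 5).
Class equation: 1 + 4 + 5 + 5 + 5 = 20 = |G|. So G has 5 conjugacy classes.

Answer: 5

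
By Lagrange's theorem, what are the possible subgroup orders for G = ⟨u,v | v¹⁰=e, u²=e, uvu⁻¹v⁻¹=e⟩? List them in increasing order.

|G| = 20 = 2² · 5. By Lagrange's theorem the order of any subgroup divides 20; the divisors of 20 are 1, 2, 4, 5, 10, 20.

Answer: 1, 2, 4, 5, 10, 20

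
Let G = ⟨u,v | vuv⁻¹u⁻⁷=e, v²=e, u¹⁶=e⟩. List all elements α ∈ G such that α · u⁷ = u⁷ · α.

⟨u⁷⟩ ⊆ C_G(u⁷) since powers of u⁷ commute with u⁷; so |C_G(u⁷)| ≥ |⟨u⁷⟩| = 16.
By orbit–stabilizer, |C_G(u⁷)| = |G| / |conj. class of u⁷| = 32 / 2 = 16.
The 16 elements commuting with u⁷ are {e, u, u², u³, u⁴, u⁵, u⁶, u⁷, u⁸, u⁹, u¹⁰, u¹¹, u¹², u¹³, u¹⁴, u¹⁵}.

Answer: {e, u, u², u³, u⁴, u⁵, u⁶, u⁷, u⁸, u⁹, u¹⁰, u¹¹, u¹², u¹³, u¹⁴, u¹⁵}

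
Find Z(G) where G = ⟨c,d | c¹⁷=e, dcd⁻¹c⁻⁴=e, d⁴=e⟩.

An element z ∈ Z(G) iff z commutes with every generator.
For example e is central: e·c = c = c·e; e·d = d = d·e.
Whereas c ∉ Z(G) since c·d = cd ≠ c⁴d = d·c.
Checking each of the 68 elements this way gives Z(G) = {e}, of order 1.

Answer: {e}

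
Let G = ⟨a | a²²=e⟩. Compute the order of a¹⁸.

Compute successive powers until reaching e:
  (a¹⁸)¹ = a¹⁸, (a¹⁸)² = a¹⁴, (a¹⁸)³ = a¹⁰, (a¹⁸)⁴ = a⁶, (a¹⁸)⁵ = a², (a¹⁸)⁶ = a²⁰, (a¹⁸)⁷ = a¹⁶, (a¹⁸)⁸ = a¹², (a¹⁸)⁹ = a⁸, (a¹⁸)¹⁰ = a⁴, (a¹⁸)¹¹ = e.
The smallest positive k with (a¹⁸)ᵏ = e is 11.

Answer: 11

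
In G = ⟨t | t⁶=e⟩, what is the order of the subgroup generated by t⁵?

|⟨t⁵⟩| equals the order of t⁵. Compute successive powers until reaching e:
  (t⁵)¹ = t⁵, (t⁵)² = t⁴, (t⁵)³ = t³, (t⁵)⁴ = t², (t⁵)⁵ = t, (t⁵)⁶ = e.
The smallest positive k with (t⁵)ᵏ = e is 6, so |⟨t⁵⟩| = 6.

Answer: 6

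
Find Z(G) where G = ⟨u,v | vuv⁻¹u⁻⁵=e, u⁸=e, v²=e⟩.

An element z ∈ Z(G) iff z commutes with every generator.
For example u² is central: (u²)·u = u³ = u·(u²); (u²)·v = u²v = v·(u²).
Whereas u ∉ Z(G) since u·v = uv ≠ u⁵v = v·u.
Checking each of the 16 elements this way gives Z(G) = {e, u², u⁴, u⁶}, of order 4.

Answer: {e, u², u⁴, u⁶}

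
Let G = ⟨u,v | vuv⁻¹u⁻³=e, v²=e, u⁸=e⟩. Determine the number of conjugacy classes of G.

The conjugacy classes (representative and size) are:
  [e] (size 1), [u³] (size 2), [u²] (size 2), [u⁴] (size 1), [u⁵] (size 2), [u⁴v] (size 4), [uv] (size 4).
Class equation: 1 + 2 + 2 + 1 + 2 + 4 + 4 = 16 = |G|. So G has 7 conjugacy classes.

Answer: 7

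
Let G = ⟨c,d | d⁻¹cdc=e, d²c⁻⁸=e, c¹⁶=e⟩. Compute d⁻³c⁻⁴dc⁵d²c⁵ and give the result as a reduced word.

Multiply left to right, reducing at each step:
  d · c⁻⁴ = c⁴d
  (c⁴d) · d = c¹²
  (c¹²) · c⁵ = c
  c · d² = c⁹
  (c⁹) · c⁵ = c¹⁴

Answer: c¹⁴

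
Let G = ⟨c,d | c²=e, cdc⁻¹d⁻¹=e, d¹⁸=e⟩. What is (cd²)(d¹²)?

Compute (cd²) · (d¹²) by multiplying left to right and reducing via the relations at each step:
  (cd²) · d¹² = cd¹⁴

Answer: cd¹⁴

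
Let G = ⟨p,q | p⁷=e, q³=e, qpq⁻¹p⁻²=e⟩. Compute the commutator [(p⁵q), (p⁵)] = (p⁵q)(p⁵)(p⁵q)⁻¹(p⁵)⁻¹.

[(p⁵q), (p⁵)] = (p⁵q)·(p⁵)·(p⁵q)⁻¹·(p⁵)⁻¹.
  (p⁵q) · (p⁵) = pq
  (pq) · (pq²) = p³
  (p³) · (p²) = p⁵

Answer: p⁵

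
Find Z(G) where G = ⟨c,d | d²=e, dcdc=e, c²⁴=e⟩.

An element z ∈ Z(G) iff z commutes with every generator.
For example c¹² is central: (c¹²)·c = c¹³ = c·(c¹²); (c¹²)·d = c¹²d = d·(c¹²).
Whereas c ∉ Z(G) since c·d = cd ≠ c²³d = d·c.
Checking each of the 48 elements this way gives Z(G) = {e, c¹²}, of order 2.

Answer: {e, c¹²}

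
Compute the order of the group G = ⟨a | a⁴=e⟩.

G is generated by a single element, so G is cyclic. The relator gives a⁴ = e and no smaller power is forced to be e, so the 4 powers {a, e, a², a³} are distinct. Hence |G| = 4.

Answer: 4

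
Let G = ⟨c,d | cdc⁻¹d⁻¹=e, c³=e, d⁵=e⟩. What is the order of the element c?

Compute successive powers until reaching e:
  c¹ = c, c² = c², c³ = e.
The smallest positive k with cᵏ = e is 3.

Answer: 3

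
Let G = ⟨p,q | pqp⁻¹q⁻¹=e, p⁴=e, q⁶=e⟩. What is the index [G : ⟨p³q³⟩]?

First find ord(p³q³) by computing successive powers:
  (p³q³)¹ = p³q³, (p³q³)² = p², (p³q³)³ = pq³, (p³q³)⁴ = e.
So |⟨p³q³⟩| = ord(p³q³) = 4. With |G| = 24, by Lagrange [G : ⟨p³q³⟩] = 24/4 = 6.

Answer: 6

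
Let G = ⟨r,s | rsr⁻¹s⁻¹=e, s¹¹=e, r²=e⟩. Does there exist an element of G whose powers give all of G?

|G| = 22. The element rs has order 22 (its powers give 22 distinct elements), so ⟨rs⟩ = G and G is cyclic.

Answer: Yes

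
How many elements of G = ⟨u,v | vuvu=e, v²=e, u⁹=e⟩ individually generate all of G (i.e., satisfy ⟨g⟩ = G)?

⟨g⟩ = G would require ord(g) = |G| = 18, but the maximum element order in G is 9 < 18. So G is not cyclic and no single element generates it: the count is 0.

Answer: 0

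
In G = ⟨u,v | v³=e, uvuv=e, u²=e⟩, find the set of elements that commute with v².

⟨v²⟩ ⊆ C_G(v²) since powers of v² commute with v²; so |C_G(v²)| ≥ |⟨v²⟩| = 3.
By orbit–stabilizer, |C_G(v²)| = |G| / |conj. class of v²| = 6 / 2 = 3.
The 3 elements commuting with v² are {e, v, v²}.

Answer: {e, v, v²}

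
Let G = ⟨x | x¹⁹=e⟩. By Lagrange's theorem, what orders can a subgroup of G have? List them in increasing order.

|G| = 19 = 19. By Lagrange's theorem the order of any subgroup divides 19; the divisors of 19 are 1, 19.

Answer: 1, 19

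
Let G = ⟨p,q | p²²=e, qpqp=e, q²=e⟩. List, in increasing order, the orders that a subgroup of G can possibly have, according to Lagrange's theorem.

|G| = 44 = 2² · 11. By Lagrange's theorem the order of any subgroup divides 44; the divisors of 44 are 1, 2, 4, 11, 22, 44.

Answer: 1, 2, 4, 11, 22, 44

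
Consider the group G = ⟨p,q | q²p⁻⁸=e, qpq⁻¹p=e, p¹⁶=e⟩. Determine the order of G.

Enumerate words in the generators, reducing via the relations: the distinct elements are
  {e, p, q, pq, p², p³, p⁴, p⁵, p⁶, p⁷, p⁸, p⁹, p²q, p³q, p¹², p¹³, p¹¹, p¹⁰, p¹⁴, p¹⁵, p⁴q, p⁵q, p⁶q, p⁷q, q⁻¹, pq⁻¹, p²q⁻¹, p³q⁻¹, p⁴q⁻¹, p⁵q⁻¹, p⁶q⁻¹, p⁷q⁻¹}.
No further products give new elements, so |G| = 32.

Answer: 32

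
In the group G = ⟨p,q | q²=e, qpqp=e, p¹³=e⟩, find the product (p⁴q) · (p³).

Compute (p⁴q) · (p³) by multiplying left to right and reducing via the relations at each step:
  (p⁴q) · p³ = pq

Answer: pq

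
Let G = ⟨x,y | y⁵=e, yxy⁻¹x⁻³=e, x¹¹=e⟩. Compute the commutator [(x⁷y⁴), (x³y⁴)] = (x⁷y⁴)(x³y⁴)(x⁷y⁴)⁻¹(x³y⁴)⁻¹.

[(x⁷y⁴), (x³y⁴)] = (x⁷y⁴)·(x³y⁴)·(x⁷y⁴)⁻¹·(x³y⁴)⁻¹.
  (x⁷y⁴) · (x³y⁴) = x⁸y³
  (x⁸y³) · (xy) = x²y⁴
  (x²y⁴) · (x²y) = x¹⁰

Answer: x¹⁰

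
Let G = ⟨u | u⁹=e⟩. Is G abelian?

G has a single generator, so G is cyclic and hence abelian.

Answer: Yes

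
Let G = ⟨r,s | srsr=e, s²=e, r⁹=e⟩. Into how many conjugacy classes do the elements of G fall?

The conjugacy classes (representative and size) are:
  [e] (size 1), [r⁸] (size 2), [r⁷] (size 2), [r⁶] (size 2), [r⁵] (size 2), [r⁴s] (size 9).
Class equation: 1 + 2 + 2 + 2 + 2 + 9 = 18 = |G|. So G has 6 conjugacy classes.

Answer: 6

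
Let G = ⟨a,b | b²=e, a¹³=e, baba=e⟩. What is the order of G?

Enumerate words in the generators, reducing via the relations: the distinct elements are
  {a, b, e, ab, a², a³, a⁴, a⁵, a⁶, a⁷, a⁸, a⁹, a²b, a³b, a¹², a¹¹, a¹⁰, a⁴b, a⁵b, a⁶b, a⁷b, a⁸b, a⁹b, a¹²b, a¹¹b, a¹⁰b}.
No further products give new elements, so |G| = 26.

Answer: 26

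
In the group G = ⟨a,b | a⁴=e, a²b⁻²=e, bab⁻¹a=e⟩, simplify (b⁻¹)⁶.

Compute successive powers of (b⁻¹), reducing at each step:
  (b⁻¹)²: (b⁻¹) · b⁻¹ = a²
  (b⁻¹)³: (a²) · b⁻¹ = b
  (b⁻¹)⁴: b · b⁻¹ = e
  (b⁻¹)⁵: e · b⁻¹ = b⁻¹
  (b⁻¹)⁶: (b⁻¹) · b⁻¹ = a²

Answer: a²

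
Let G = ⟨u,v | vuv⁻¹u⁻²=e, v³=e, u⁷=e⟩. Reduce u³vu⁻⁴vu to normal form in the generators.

Multiply left to right, reducing at each step:
  (u³) · v = u³v
  (u³v) · u⁻⁴ = u²v
  (u²v) · v = u²v²
  (u²v²) · u = u⁶v²

Answer: u⁶v²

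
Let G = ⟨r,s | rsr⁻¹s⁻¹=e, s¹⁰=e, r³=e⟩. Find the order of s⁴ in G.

Compute successive powers until reaching e:
  (s⁴)¹ = s⁴, (s⁴)² = s⁸, (s⁴)³ = s², (s⁴)⁴ = s⁶, (s⁴)⁵ = e.
The smallest positive k with (s⁴)ᵏ = e is 5.

Answer: 5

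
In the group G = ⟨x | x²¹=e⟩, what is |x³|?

Compute successive powers until reaching e:
  (x³)¹ = x³, (x³)² = x⁶, (x³)³ = x⁹, (x³)⁴ = x¹², (x³)⁵ = x¹⁵, (x³)⁶ = x¹⁸, (x³)⁷ = e.
The smallest positive k with (x³)ᵏ = e is 7.

Answer: 7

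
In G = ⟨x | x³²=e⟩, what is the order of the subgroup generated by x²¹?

|⟨x²¹⟩| equals the order of x²¹. Compute successive powers until reaching e:
  (x²¹)¹ = x²¹, (x²¹)² = x¹⁰, (x²¹)³ = x³¹, (x²¹)⁴ = x²⁰, (x²¹)⁵ = x⁹, (x²¹)⁶ = x³⁰, (x²¹)⁷ = x¹⁹, (x²¹)⁸ = x⁸, (x²¹)⁹ = x²⁹, (x²¹)¹⁰ = x¹⁸, (x²¹)¹¹ = x⁷, (x²¹)¹² = x²⁸, (x²¹)¹³ = x¹⁷, (x²¹)¹⁴ = x⁶, (x²¹)¹⁵ = x²⁷, (x²¹)¹⁶ = x¹⁶, (x²¹)¹⁷ = x⁵, (x²¹)¹⁸ = x²⁶, (x²¹)¹⁹ = x¹⁵, (x²¹)²⁰ = x⁴, (x²¹)²¹ = x²⁵, (x²¹)²² = x¹⁴, (x²¹)²³ = x³, (x²¹)²⁴ = x²⁴, (x²¹)²⁵ = x¹³, (x²¹)²⁶ = x², (x²¹)²⁷ = x²³, (x²¹)²⁸ = x¹², (x²¹)²⁹ = x, (x²¹)³⁰ = x²², (x²¹)³¹ = x¹¹, (x²¹)³² = e.
The smallest positive k with (x²¹)ᵏ = e is 32, so |⟨x²¹⟩| = 32.

Answer: 32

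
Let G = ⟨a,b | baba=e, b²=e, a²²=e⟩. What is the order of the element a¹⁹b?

Compute successive powers until reaching e:
  (a¹⁹b)¹ = a¹⁹b, (a¹⁹b)² = e.
The smallest positive k with (a¹⁹b)ᵏ = e is 2.

Answer: 2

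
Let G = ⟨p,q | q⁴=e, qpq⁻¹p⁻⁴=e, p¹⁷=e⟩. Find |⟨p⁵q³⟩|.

|⟨p⁵q³⟩| equals the order of p⁵q³. Compute successive powers until reaching e:
  (p⁵q³)¹ = p⁵q³, (p⁵q³)² = p²q², (p⁵q³)³ = p¹⁴q, (p⁵q³)⁴ = e.
The smallest positive k with (p⁵q³)ᵏ = e is 4, so |⟨p⁵q³⟩| = 4.

Answer: 4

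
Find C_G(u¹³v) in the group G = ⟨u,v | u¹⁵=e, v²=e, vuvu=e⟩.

⟨u¹³v⟩ ⊆ C_G(u¹³v) since powers of u¹³v commute with u¹³v; so |C_G(u¹³v)| ≥ |⟨u¹³v⟩| = 2.
By orbit–stabilizer, |C_G(u¹³v)| = |G| / |conj. class of u¹³v| = 30 / 15 = 2.
The 2 elements commuting with u¹³v are {e, u¹³v}.

Answer: {e, u¹³v}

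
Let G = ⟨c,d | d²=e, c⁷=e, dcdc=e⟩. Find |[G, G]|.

G' = [G, G] is generated by all commutators. The generator-pair commutators are: [c, d] = c².
The subgroup they normally generate is {e, c, c², c³, c⁴, c⁵, c⁶}, of order 7.
Check: |G/G'| = 14/7 = 2 is the order of the abelianisation.

Answer: 7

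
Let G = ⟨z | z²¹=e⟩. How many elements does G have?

G is generated by a single element, so G is cyclic. The relator gives z²¹ = e and no smaller power is forced to be e, so the 21 powers {e, z, z², z³, z⁴, z⁵, z⁶, z⁷, z⁸, z⁹, z²⁰, z¹², z¹³, z¹¹, z¹⁰, z¹⁴, z¹⁵, z¹⁶, z¹⁷, z¹⁸, z¹⁹} are distinct. Hence |G| = 21.

Answer: 21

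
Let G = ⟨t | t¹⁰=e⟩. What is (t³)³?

Compute successive powers of (t³), reducing at each step:
  (t³)²: (t³) · t³ = t⁶
  (t³)³: (t⁶) · t³ = t⁹

Answer: t⁹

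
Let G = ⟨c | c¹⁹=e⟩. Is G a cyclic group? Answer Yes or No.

|G| = 19. The element c has order 19 (its powers give 19 distinct elements), so ⟨c⟩ = G and G is cyclic.

Answer: Yes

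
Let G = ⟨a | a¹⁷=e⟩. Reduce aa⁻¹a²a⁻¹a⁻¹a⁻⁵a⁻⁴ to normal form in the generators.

Multiply left to right, reducing at each step:
  a · a⁻¹ = e
  e · a² = a²
  (a²) · a⁻¹ = a
  a · a⁻¹ = e
  e · a⁻⁵ = a¹²
  (a¹²) · a⁻⁴ = a⁸

Answer: a⁸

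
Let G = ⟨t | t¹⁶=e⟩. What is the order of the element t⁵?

Compute successive powers until reaching e:
  (t⁵)¹ = t⁵, (t⁵)² = t¹⁰, (t⁵)³ = t¹⁵, (t⁵)⁴ = t⁴, (t⁵)⁵ = t⁹, (t⁵)⁶ = t¹⁴, (t⁵)⁷ = t³, (t⁵)⁸ = t⁸, (t⁵)⁹ = t¹³, (t⁵)¹⁰ = t², (t⁵)¹¹ = t⁷, (t⁵)¹² = t¹², (t⁵)¹³ = t, (t⁵)¹⁴ = t⁶, (t⁵)¹⁵ = t¹¹, (t⁵)¹⁶ = e.
The smallest positive k with (t⁵)ᵏ = e is 16.

Answer: 16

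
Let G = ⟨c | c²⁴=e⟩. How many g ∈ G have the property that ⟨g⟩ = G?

G is cyclic of order 24. An element generates G iff its order is 24, and a cyclic group of order 24 has exactly φ(24) = 8 such elements.

Answer: 8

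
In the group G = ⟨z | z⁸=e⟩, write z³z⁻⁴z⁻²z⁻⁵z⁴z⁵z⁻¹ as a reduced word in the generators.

Multiply left to right, reducing at each step:
  (z³) · z⁻⁴ = z⁷
  (z⁷) · z⁻² = z⁵
  (z⁵) · z⁻⁵ = e
  e · z⁴ = z⁴
  (z⁴) · z⁵ = z
  z · z⁻¹ = e

Answer: e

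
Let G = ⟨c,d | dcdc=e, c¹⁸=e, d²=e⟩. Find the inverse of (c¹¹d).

The order of (c¹¹d) is 2 (smallest k with (c¹¹d)ᵏ = e), so (c¹¹d)⁻¹ = (c¹¹d)¹ = c¹¹d.
Check: (c¹¹d) · (c¹¹d) → (c¹¹d) · c¹¹ = d;   d · d = e, giving e as required.

Answer: c¹¹d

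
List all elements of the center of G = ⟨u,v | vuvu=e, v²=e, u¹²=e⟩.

An element z ∈ Z(G) iff z commutes with every generator.
For example u⁶ is central: (u⁶)·u = u⁷ = u·(u⁶); (u⁶)·v = u⁶v = v·(u⁶).
Whereas u ∉ Z(G) since u·v = uv ≠ u¹¹v = v·u.
Checking each of the 24 elements this way gives Z(G) = {e, u⁶}, of order 2.

Answer: {e, u⁶}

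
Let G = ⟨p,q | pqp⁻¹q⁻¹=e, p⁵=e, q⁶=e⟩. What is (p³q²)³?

Compute successive powers of (p³q²), reducing at each step:
  (p³q²)²: (p³q²) · p³ = pq²;   (pq²) · q² = pq⁴
  (p³q²)³: (pq⁴) · p³ = p⁴q⁴;   (p⁴q⁴) · q² = p⁴

Answer: p⁴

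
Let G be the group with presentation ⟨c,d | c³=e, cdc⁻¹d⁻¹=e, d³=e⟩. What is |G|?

Enumerate words in the generators, reducing via the relations: the distinct elements are
  {c, d, e, cd, c², d², cd², c²d, c²d²}.
No further products give new elements, so |G| = 9.

Answer: 9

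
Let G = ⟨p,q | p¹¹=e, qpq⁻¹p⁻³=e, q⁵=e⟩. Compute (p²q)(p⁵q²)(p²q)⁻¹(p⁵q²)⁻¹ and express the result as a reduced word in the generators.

[(p²q), (p⁵q²)] = (p²q)·(p⁵q²)·(p²q)⁻¹·(p⁵q²)⁻¹.
  (p²q) · (p⁵q²) = p⁶q³
  (p⁶q³) · (p³q⁴) = p¹⁰q²
  (p¹⁰q²) · (p⁸q³) = p⁵

Answer: p⁵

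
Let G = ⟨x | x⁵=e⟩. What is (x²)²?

Compute successive powers of (x²), reducing at each step:
  (x²)²: (x²) · x² = x⁴

Answer: x⁴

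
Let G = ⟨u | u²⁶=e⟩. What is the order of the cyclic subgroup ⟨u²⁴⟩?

|⟨u²⁴⟩| equals the order of u²⁴. Compute successive powers until reaching e:
  (u²⁴)¹ = u²⁴, (u²⁴)² = u²², (u²⁴)³ = u²⁰, (u²⁴)⁴ = u¹⁸, (u²⁴)⁵ = u¹⁶, (u²⁴)⁶ = u¹⁴, (u²⁴)⁷ = u¹², (u²⁴)⁸ = u¹⁰, (u²⁴)⁹ = u⁸, (u²⁴)¹⁰ = u⁶, (u²⁴)¹¹ = u⁴, (u²⁴)¹² = u², (u²⁴)¹³ = e.
The smallest positive k with (u²⁴)ᵏ = e is 13, so |⟨u²⁴⟩| = 13.

Answer: 13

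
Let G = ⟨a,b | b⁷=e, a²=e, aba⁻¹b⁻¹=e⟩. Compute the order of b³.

Compute successive powers until reaching e:
  (b³)¹ = b³, (b³)² = b⁶, (b³)³ = b², (b³)⁴ = b⁵, (b³)⁵ = b, (b³)⁶ = b⁴, (b³)⁷ = e.
The smallest positive k with (b³)ᵏ = e is 7.

Answer: 7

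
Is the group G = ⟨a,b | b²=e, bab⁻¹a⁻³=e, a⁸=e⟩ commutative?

a·b = ab but b·a = a³b, so a·b ≠ b·a and G is not abelian.

Answer: No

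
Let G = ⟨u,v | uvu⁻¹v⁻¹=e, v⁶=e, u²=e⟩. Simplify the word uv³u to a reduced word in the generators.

Multiply left to right, reducing at each step:
  u · v³ = uv³
  (uv³) · u = v³

Answer: v³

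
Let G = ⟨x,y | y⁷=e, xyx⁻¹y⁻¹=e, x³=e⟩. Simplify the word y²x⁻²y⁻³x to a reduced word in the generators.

Multiply left to right, reducing at each step:
  (y²) · x⁻² = xy²
  (xy²) · y⁻³ = xy⁶
  (xy⁶) · x = x²y⁶

Answer: x²y⁶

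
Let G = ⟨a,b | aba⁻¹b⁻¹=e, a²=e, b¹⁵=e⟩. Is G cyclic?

|G| = 30. The element ab has order 30 (its powers give 30 distinct elements), so ⟨ab⟩ = G and G is cyclic.

Answer: Yes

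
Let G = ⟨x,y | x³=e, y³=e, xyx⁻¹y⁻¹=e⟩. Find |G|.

Enumerate words in the generators, reducing via the relations: the distinct elements are
  {e, x, y, xy, x², y², xy², x²y, x²y²}.
No further products give new elements, so |G| = 9.

Answer: 9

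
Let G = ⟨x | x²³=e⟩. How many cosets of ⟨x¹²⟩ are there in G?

First find ord(x¹²) by computing successive powers:
  (x¹²)¹ = x¹², (x¹²)² = x, (x¹²)³ = x¹³, (x¹²)⁴ = x², (x¹²)⁵ = x¹⁴, (x¹²)⁶ = x³, (x¹²)⁷ = x¹⁵, (x¹²)⁸ = x⁴, (x¹²)⁹ = x¹⁶, (x¹²)¹⁰ = x⁵, (x¹²)¹¹ = x¹⁷, (x¹²)¹² = x⁶, (x¹²)¹³ = x¹⁸, (x¹²)¹⁴ = x⁷, (x¹²)¹⁵ = x¹⁹, (x¹²)¹⁶ = x⁸, (x¹²)¹⁷ = x²⁰, (x¹²)¹⁸ = x⁹, (x¹²)¹⁹ = x²¹, (x¹²)²⁰ = x¹⁰, (x¹²)²¹ = x²², (x¹²)²² = x¹¹, (x¹²)²³ = e.
So |⟨x¹²⟩| = ord(x¹²) = 23. With |G| = 23, by Lagrange [G : ⟨x¹²⟩] = 23/23 = 1.

Answer: 1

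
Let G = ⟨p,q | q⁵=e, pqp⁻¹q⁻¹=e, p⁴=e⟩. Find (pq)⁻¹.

The order of (pq) is 20 (smallest k with (pq)ᵏ = e), so (pq)⁻¹ = (pq)¹⁹ = p³q⁴.
Check: (pq) · (p³q⁴) → (pq) · p³ = q;   q · q⁴ = e, giving e as required.

Answer: p³q⁴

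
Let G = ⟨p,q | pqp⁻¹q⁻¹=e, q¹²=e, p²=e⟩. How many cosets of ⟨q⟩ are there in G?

First find ord(q) by computing successive powers:
  q¹ = q, q² = q², q³ = q³, q⁴ = q⁴, q⁵ = q⁵, q⁶ = q⁶, q⁷ = q⁷, q⁸ = q⁸, q⁹ = q⁹, q¹⁰ = q¹⁰, q¹¹ = q¹¹, q¹² = e.
So |⟨q⟩| = ord(q) = 12. With |G| = 24, by Lagrange [G : ⟨q⟩] = 24/12 = 2.

Answer: 2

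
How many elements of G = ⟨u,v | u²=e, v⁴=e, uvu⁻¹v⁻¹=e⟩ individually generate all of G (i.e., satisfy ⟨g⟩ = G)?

⟨g⟩ = G would require ord(g) = |G| = 8, but the maximum element order in G is 4 < 8. So G is not cyclic and no single element generates it: the count is 0.

Answer: 0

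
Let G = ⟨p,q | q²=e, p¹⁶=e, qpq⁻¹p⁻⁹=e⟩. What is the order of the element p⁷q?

Compute successive powers until reaching e:
  (p⁷q)¹ = p⁷q, (p⁷q)² = p⁶, (p⁷q)³ = p¹³q, (p⁷q)⁴ = p¹², (p⁷q)⁵ = p³q, (p⁷q)⁶ = p², (p⁷q)⁷ = p⁹q, (p⁷q)⁸ = p⁸, (p⁷q)⁹ = p¹⁵q, (p⁷q)¹⁰ = p¹⁴, (p⁷q)¹¹ = p⁵q, (p⁷q)¹² = p⁴, (p⁷q)¹³ = p¹¹q, (p⁷q)¹⁴ = p¹⁰, (p⁷q)¹⁵ = pq, (p⁷q)¹⁶ = e.
The smallest positive k with (p⁷q)ᵏ = e is 16.

Answer: 16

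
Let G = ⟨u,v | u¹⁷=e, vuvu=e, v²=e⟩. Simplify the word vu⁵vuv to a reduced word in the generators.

Multiply left to right, reducing at each step:
  v · u⁵ = u¹²v
  (u¹²v) · v = u¹²
  (u¹²) · u = u¹³
  (u¹³) · v = u¹³v

Answer: u¹³v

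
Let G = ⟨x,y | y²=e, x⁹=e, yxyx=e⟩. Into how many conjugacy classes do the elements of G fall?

The conjugacy classes (representative and size) are:
  [e] (size 1), [x⁸] (size 2), [x⁷] (size 2), [x⁶] (size 2), [x⁵] (size 2), [x⁴y] (size 9).
Class equation: 1 + 2 + 2 + 2 + 2 + 9 = 18 = |G|. So G has 6 conjugacy classes.

Answer: 6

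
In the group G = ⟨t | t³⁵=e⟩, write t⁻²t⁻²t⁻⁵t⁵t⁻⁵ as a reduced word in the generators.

Multiply left to right, reducing at each step:
  (t³³) · t⁻² = t³¹
  (t³¹) · t⁻⁵ = t²⁶
  (t²⁶) · t⁵ = t³¹
  (t³¹) · t⁻⁵ = t²⁶

Answer: t²⁶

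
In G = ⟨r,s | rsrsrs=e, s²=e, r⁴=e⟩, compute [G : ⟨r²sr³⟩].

First find ord(r²sr³) by computing successive powers:
  (r²sr³)¹ = r²sr³, (r²sr³)² = rsr², (r²sr³)³ = e.
So |⟨r²sr³⟩| = ord(r²sr³) = 3. With |G| = 24, by Lagrange [G : ⟨r²sr³⟩] = 24/3 = 8.

Answer: 8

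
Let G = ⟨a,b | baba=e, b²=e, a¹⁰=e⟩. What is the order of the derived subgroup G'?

G' = [G, G] is generated by all commutators. The generator-pair commutators are: [a, b] = a².
The subgroup they normally generate is {e, a², a⁴, a⁶, a⁸}, of order 5.
Check: |G/G'| = 20/5 = 4 is the order of the abelianisation.

Answer: 5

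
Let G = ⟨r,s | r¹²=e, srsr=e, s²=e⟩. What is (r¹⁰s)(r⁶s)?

Compute (r¹⁰s) · (r⁶s) by multiplying left to right and reducing via the relations at each step:
  (r¹⁰s) · r⁶ = r⁴s
  (r⁴s) · s = r⁴

Answer: r⁴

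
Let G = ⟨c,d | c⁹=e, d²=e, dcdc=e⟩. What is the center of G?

An element z ∈ Z(G) iff z commutes with every generator.
For example e is central: e·c = c = c·e; e·d = d = d·e.
Whereas c ∉ Z(G) since c·d = cd ≠ c⁸d = d·c.
Checking each of the 18 elements this way gives Z(G) = {e}, of order 1.

Answer: {e}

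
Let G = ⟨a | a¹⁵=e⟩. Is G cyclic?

|G| = 15. The element a has order 15 (its powers give 15 distinct elements), so ⟨a⟩ = G and G is cyclic.

Answer: Yes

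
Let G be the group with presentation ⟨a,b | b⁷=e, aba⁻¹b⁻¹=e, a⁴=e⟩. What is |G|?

Enumerate words in the generators, reducing via the relations: the distinct elements are
  {a, b, e, ab, a², a³, b², b³, b⁴, b⁵, b⁶, ab², ab³, ab⁴, ab⁵, ab⁶, a²b, a³b, a²b², a²b³, a²b⁴, a²b⁵, a²b⁶, a³b², a³b³, a³b⁴, a³b⁵, a³b⁶}.
No further products give new elements, so |G| = 28.

Answer: 28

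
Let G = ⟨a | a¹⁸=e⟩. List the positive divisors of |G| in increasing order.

|G| = 18 = 2 · 3². By Lagrange's theorem the order of any subgroup divides 18; the divisors of 18 are 1, 2, 3, 6, 9, 18.

Answer: 1, 2, 3, 6, 9, 18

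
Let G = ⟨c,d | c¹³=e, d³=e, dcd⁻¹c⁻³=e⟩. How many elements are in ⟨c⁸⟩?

|⟨c⁸⟩| equals the order of c⁸. Compute successive powers until reaching e:
  (c⁸)¹ = c⁸, (c⁸)² = c³, (c⁸)³ = c¹¹, (c⁸)⁴ = c⁶, (c⁸)⁵ = c, (c⁸)⁶ = c⁹, (c⁸)⁷ = c⁴, (c⁸)⁸ = c¹², (c⁸)⁹ = c⁷, (c⁸)¹⁰ = c², (c⁸)¹¹ = c¹⁰, (c⁸)¹² = c⁵, (c⁸)¹³ = e.
The smallest positive k with (c⁸)ᵏ = e is 13, so |⟨c⁸⟩| = 13.

Answer: 13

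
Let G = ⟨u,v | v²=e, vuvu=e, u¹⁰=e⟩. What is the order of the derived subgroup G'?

G' = [G, G] is generated by all commutators. The generator-pair commutators are: [u, v] = u².
The subgroup they normally generate is {e, u², u⁴, u⁶, u⁸}, of order 5.
Check: |G/G'| = 20/5 = 4 is the order of the abelianisation.

Answer: 5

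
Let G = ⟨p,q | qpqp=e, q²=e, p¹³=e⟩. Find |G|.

Enumerate words in the generators, reducing via the relations: the distinct elements are
  {e, p, q, pq, p², p³, p⁴, p⁵, p⁶, p⁷, p⁸, p⁹, p²q, p³q, p¹², p¹¹, p¹⁰, p⁴q, p⁵q, p⁶q, p⁷q, p⁸q, p⁹q, p¹²q, p¹¹q, p¹⁰q}.
No further products give new elements, so |G| = 26.

Answer: 26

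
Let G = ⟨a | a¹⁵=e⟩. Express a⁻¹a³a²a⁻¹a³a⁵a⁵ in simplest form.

Multiply left to right, reducing at each step:
  (a¹⁴) · a³ = a²
  (a²) · a² = a⁴
  (a⁴) · a⁻¹ = a³
  (a³) · a³ = a⁶
  (a⁶) · a⁵ = a¹¹
  (a¹¹) · a⁵ = a

Answer: a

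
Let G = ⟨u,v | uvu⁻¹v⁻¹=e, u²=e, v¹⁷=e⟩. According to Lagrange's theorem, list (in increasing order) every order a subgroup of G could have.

|G| = 34 = 2 · 17. By Lagrange's theorem the order of any subgroup divides 34; the divisors of 34 are 1, 2, 17, 34.

Answer: 1, 2, 17, 34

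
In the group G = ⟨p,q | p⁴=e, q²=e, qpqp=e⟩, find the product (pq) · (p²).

Compute (pq) · (p²) by multiplying left to right and reducing via the relations at each step:
  (pq) · p² = p³q

Answer: p³q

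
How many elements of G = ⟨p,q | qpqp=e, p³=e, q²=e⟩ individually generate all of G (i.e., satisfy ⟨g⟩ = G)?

⟨g⟩ = G would require ord(g) = |G| = 6, but the maximum element order in G is 3 < 6. So G is not cyclic and no single element generates it: the count is 0.

Answer: 0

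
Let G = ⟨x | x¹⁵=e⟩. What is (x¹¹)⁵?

Compute successive powers of (x¹¹), reducing at each step:
  (x¹¹)²: (x¹¹) · x¹¹ = x⁷
  (x¹¹)³: (x⁷) · x¹¹ = x³
  (x¹¹)⁴: (x³) · x¹¹ = x¹⁴
  (x¹¹)⁵: (x¹⁴) · x¹¹ = x¹⁰

Answer: x¹⁰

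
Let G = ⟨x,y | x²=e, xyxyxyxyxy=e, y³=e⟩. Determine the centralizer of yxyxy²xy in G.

⟨yxyxy²xy⟩ ⊆ C_G(yxyxy²xy) since powers of yxyxy²xy commute with yxyxy²xy; so |C_G(yxyxy²xy)| ≥ |⟨yxyxy²xy⟩| = 3.
By orbit–stabilizer, |C_G(yxyxy²xy)| = |G| / |conj. class of yxyxy²xy| = 60 / 20 = 3.
The 3 elements commuting with yxyxy²xy are {e, y²xyxy²xy², yxyxy²xy}.

Answer: {e, y²xyxy²xy², yxyxy²xy}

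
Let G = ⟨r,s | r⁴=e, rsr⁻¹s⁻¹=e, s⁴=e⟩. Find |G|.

Enumerate words in the generators, reducing via the relations: the distinct elements are
  {e, r, s, rs, r², r³, s², s³, rs², rs³, r²s, r³s, r²s², r²s³, r³s², r³s³}.
No further products give new elements, so |G| = 16.

Answer: 16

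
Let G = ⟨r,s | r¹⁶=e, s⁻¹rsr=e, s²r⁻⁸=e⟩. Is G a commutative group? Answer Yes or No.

r·s = rs but s·r = r⁷s⁻¹, so r·s ≠ s·r and G is not abelian.

Answer: No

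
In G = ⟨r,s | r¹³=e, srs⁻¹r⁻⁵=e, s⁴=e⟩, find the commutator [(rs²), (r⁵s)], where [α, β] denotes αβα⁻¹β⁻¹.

[(rs²), (r⁵s)] = (rs²)·(r⁵s)·(rs²)⁻¹·(r⁵s)⁻¹.
  (rs²) · (r⁵s) = r⁹s³
  (r⁹s³) · (rs²) = r⁴s
  (r⁴s) · (r¹²s³) = r¹²

Answer: r¹²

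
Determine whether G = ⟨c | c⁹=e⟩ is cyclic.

|G| = 9. The element c has order 9 (its powers give 9 distinct elements), so ⟨c⟩ = G and G is cyclic.

Answer: Yes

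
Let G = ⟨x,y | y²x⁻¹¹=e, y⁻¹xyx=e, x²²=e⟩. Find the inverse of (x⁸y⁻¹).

The order of (x⁸y⁻¹) is 4 (smallest k with (x⁸y⁻¹)ᵏ = e), so (x⁸y⁻¹)⁻¹ = (x⁸y⁻¹)³ = x⁸y.
Check: (x⁸y⁻¹) · (x⁸y) → (x⁸y⁻¹) · x⁸ = y⁻¹;   (y⁻¹) · y = e, giving e as required.

Answer: x⁸y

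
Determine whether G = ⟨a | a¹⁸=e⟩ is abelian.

G has a single generator, so G is cyclic and hence abelian.

Answer: Yes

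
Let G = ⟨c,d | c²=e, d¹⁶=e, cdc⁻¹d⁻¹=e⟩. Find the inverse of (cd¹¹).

The order of (cd¹¹) is 16 (smallest k with (cd¹¹)ᵏ = e), so (cd¹¹)⁻¹ = (cd¹¹)¹⁵ = cd⁵.
Check: (cd¹¹) · (cd⁵) → (cd¹¹) · c = d¹¹;   (d¹¹) · d⁵ = e, giving e as required.

Answer: cd⁵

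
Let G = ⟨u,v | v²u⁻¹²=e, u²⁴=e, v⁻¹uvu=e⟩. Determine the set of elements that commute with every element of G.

An element z ∈ Z(G) iff z commutes with every generator.
For example u¹² is central: (u¹²)·u = u¹³ = u·(u¹²); (u¹²)·v = v⁻¹ = v·(u¹²).
Whereas u ∉ Z(G) since u·v = uv ≠ u¹¹v⁻¹ = v·u.
Checking each of the 48 elements this way gives Z(G) = {e, u¹²}, of order 2.

Answer: {e, u¹²}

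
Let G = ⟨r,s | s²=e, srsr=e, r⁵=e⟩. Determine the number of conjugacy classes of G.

The conjugacy classes (representative and size) are:
  [e] (size 1), [r] (size 2), [r²] (size 2), [s] (size 5).
Class equation: 1 + 2 + 2 + 5 = 10 = |G|. So G has 4 conjugacy classes.

Answer: 4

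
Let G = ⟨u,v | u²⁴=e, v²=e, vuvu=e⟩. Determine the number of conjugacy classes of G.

The conjugacy classes (representative and size) are:
  [e] (size 1), [u²³] (size 2), [u²] (size 2), [u³] (size 2), [u²⁰] (size 2), [u¹⁹] (size 2), [u⁶] (size 2), [u⁷] (size 2), [u⁸] (size 2), [u⁹] (size 2), [u¹⁴] (size 2), [u¹¹] (size 2), [u¹²] (size 1), [u⁴v] (size 12), [u⁵v] (size 12).
Class equation: 1 + 2 + 2 + 2 + 2 + 2 + 2 + 2 + 2 + 2 + 2 + 2 + 1 + 12 + 12 = 48 = |G|. So G has 15 conjugacy classes.

Answer: 15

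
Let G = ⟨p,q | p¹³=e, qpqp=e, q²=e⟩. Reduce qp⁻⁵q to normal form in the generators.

Multiply left to right, reducing at each step:
  q · p⁻⁵ = p⁵q
  (p⁵q) · q = p⁵

Answer: p⁵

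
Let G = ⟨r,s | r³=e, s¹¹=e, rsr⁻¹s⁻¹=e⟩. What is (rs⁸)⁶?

Compute successive powers of (rs⁸), reducing at each step:
  (rs⁸)²: (rs⁸) · r = r²s⁸;   (r²s⁸) · s⁸ = r²s⁵
  (rs⁸)³: (r²s⁵) · r = s⁵;   (s⁵) · s⁸ = s²
  (rs⁸)⁴: (s²) · r = rs²;   (rs²) · s⁸ = rs¹⁰
  (rs⁸)⁵: (rs¹⁰) · r = r²s¹⁰;   (r²s¹⁰) · s⁸ = r²s⁷
  (rs⁸)⁶: (r²s⁷) · r = s⁷;   (s⁷) · s⁸ = s⁴

Answer: s⁴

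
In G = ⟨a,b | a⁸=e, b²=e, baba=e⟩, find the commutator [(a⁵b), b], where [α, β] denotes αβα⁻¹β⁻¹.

[(a⁵b), b] = (a⁵b)·b·(a⁵b)⁻¹·b⁻¹.
  (a⁵b) · b = a⁵
  (a⁵) · (a⁵b) = a²b
  (a²b) · b = a²

Answer: a²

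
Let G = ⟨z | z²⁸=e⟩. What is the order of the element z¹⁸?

Compute successive powers until reaching e:
  (z¹⁸)¹ = z¹⁸, (z¹⁸)² = z⁸, (z¹⁸)³ = z²⁶, (z¹⁸)⁴ = z¹⁶, (z¹⁸)⁵ = z⁶, (z¹⁸)⁶ = z²⁴, (z¹⁸)⁷ = z¹⁴, (z¹⁸)⁸ = z⁴, (z¹⁸)⁹ = z²², (z¹⁸)¹⁰ = z¹², (z¹⁸)¹¹ = z², (z¹⁸)¹² = z²⁰, (z¹⁸)¹³ = z¹⁰, (z¹⁸)¹⁴ = e.
The smallest positive k with (z¹⁸)ᵏ = e is 14.

Answer: 14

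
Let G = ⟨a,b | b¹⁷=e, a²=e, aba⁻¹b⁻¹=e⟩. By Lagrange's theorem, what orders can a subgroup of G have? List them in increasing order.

|G| = 34 = 2 · 17. By Lagrange's theorem the order of any subgroup divides 34; the divisors of 34 are 1, 2, 17, 34.

Answer: 1, 2, 17, 34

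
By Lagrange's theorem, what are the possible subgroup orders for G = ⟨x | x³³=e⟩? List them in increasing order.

|G| = 33 = 3 · 11. By Lagrange's theorem the order of any subgroup divides 33; the divisors of 33 are 1, 3, 11, 33.

Answer: 1, 3, 11, 33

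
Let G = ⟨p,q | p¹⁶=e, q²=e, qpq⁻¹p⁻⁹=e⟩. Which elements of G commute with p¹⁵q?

⟨p¹⁵q⟩ ⊆ C_G(p¹⁵q) since powers of p¹⁵q commute with p¹⁵q; so |C_G(p¹⁵q)| ≥ |⟨p¹⁵q⟩| = 16.
By orbit–stabilizer, |C_G(p¹⁵q)| = |G| / |conj. class of p¹⁵q| = 32 / 2 = 16.
The 16 elements commuting with p¹⁵q are {e, p², p⁴, p⁶, p⁸, p¹⁰, p¹², p¹⁴, p⁹q, pq, p¹¹q, p³q, p¹³q, p⁵q, p¹⁵q, p⁷q}.

Answer: {e, p², p⁴, p⁶, p⁸, p¹⁰, p¹², p¹⁴, p⁹q, pq, p¹¹q, p³q, p¹³q, p⁵q, p¹⁵q, p⁷q}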